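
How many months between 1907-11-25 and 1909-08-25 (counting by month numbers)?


From November 1907 to August 1909
2 years * 12 = 24 months, minus 3 months = 21

21 months


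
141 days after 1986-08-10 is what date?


Start: 1986-08-10, add 141 days
August 1986 has 31 days: 31 - 10 = 21 days to August 31 -> 120 left
September 1986 has 30 days -> 90 left
October 1986 has 31 days -> 59 left
November 1986 has 30 days -> 29 left
December 1986: 29 <= 31 -> lands on December 29

Result: 1986-12-29


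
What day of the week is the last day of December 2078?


December 2078 has 31 days
Anchor: Jan 1, 2078. With p = 2078 - 1 = 2077: (p + p//4 - p//100 + p//400) mod 7 = (2077 + 519 - 20 + 5) mod 7 = 2581 mod 7 = 5 -> Saturday (Mon=0 ... Sun=6)
Days before December (Jan-Nov): 334; December 1 index = (5 + 334) mod 7 = 3 -> Thursday
Last day offset: 31 - 1 = 30 days
Weekday index = (3 + 30) mod 7 = 5

Saturday, December 31


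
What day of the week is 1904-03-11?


Date: March 11, 1904
Anchor: Jan 1, 1904. With p = 1904 - 1 = 1903: (p + p//4 - p//100 + p//400) mod 7 = (1903 + 475 - 19 + 4) mod 7 = 2363 mod 7 = 4 -> Friday (Mon=0 ... Sun=6)
Days before March (Jan-Feb): 60; offset = 60 + 11 - 1 = 70
Weekday index = (4 + 70) mod 7 = 4

Day of the week: Friday


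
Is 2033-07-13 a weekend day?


Anchor: Jan 1, 2033. With p = 2033 - 1 = 2032: (p + p//4 - p//100 + p//400) mod 7 = (2032 + 508 - 20 + 5) mod 7 = 2525 mod 7 = 5 -> Saturday (Mon=0 ... Sun=6)
Day of year: 194; offset = 193
Weekday index = (5 + 193) mod 7 = 2 -> Wednesday
Weekend days: Saturday, Sunday

No


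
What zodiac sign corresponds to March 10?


Date: March 10
Conventional tropical zodiac dates: Pisces from February 19 onward; Aries starts March 21
March 10 falls within the Pisces range

Pisces


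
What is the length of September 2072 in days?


September 2072

30 days


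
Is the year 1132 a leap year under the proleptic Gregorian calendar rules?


Gregorian leap year rule: divisible by 4, but not by 100, unless also by 400.
1132 is divisible by 4 but not 100 -> leap year

Yes


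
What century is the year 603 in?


Century = (year - 1) // 100 + 1
= (603 - 1) // 100 + 1
= 602 // 100 + 1
= 6 + 1

7th century


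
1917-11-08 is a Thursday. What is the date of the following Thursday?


Current: Thursday
Target: Thursday
Days ahead: 7

Next Thursday: 1917-11-15


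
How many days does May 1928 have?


May 1928

31 days


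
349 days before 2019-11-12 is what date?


Start: 2019-11-12, subtract 349 days
Back 12 days from November 12 reaches October 31, 2019 -> 337 left
October 2019 has 31 days -> back to September 30, 2019 -> 306 left
September 2019 has 30 days -> back to August 31, 2019 -> 276 left
August 2019 has 31 days -> back to July 31, 2019 -> 245 left
July 2019 has 31 days -> back to June 30, 2019 -> 214 left
June 2019 has 30 days -> back to May 31, 2019 -> 184 left
May 2019 has 31 days -> back to April 30, 2019 -> 153 left
April 2019 has 30 days -> back to March 31, 2019 -> 123 left
March 2019 has 31 days -> back to February 28, 2019 -> 92 left
February 2019 has 28 days -> back to January 31, 2019 -> 64 left
January 2019 has 31 days -> back to December 31, 2018 -> 33 left
December 2018 has 31 days -> back to November 30, 2018 -> 2 left
November 2018: 30 - 2 = 28 -> lands on November 28

Result: 2018-11-28


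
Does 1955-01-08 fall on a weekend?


Anchor: Jan 1, 1955. With p = 1955 - 1 = 1954: (p + p//4 - p//100 + p//400) mod 7 = (1954 + 488 - 19 + 4) mod 7 = 2427 mod 7 = 5 -> Saturday (Mon=0 ... Sun=6)
Day of year: 8; offset = 7
Weekday index = (5 + 7) mod 7 = 5 -> Saturday
Weekend days: Saturday, Sunday

Yes


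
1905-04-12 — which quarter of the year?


Month: April (month 4)
Q1: Jan-Mar, Q2: Apr-Jun, Q3: Jul-Sep, Q4: Oct-Dec

Q2


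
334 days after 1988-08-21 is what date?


Start: 1988-08-21, add 334 days
August 1988 has 31 days: 31 - 21 = 10 days to August 31 -> 324 left
September 1988 has 30 days -> 294 left
October 1988 has 31 days -> 263 left
November 1988 has 30 days -> 233 left
December 1988 has 31 days -> 202 left
January 1989 has 31 days -> 171 left
February 1989 has 28 days -> 143 left
March 1989 has 31 days -> 112 left
April 1989 has 30 days -> 82 left
May 1989 has 31 days -> 51 left
June 1989 has 30 days -> 21 left
July 1989: 21 <= 31 -> lands on July 21

Result: 1989-07-21


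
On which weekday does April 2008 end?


April 2008 has 30 days
Anchor: Jan 1, 2008. With p = 2008 - 1 = 2007: (p + p//4 - p//100 + p//400) mod 7 = (2007 + 501 - 20 + 5) mod 7 = 2493 mod 7 = 1 -> Tuesday (Mon=0 ... Sun=6)
Days before April (Jan-Mar): 91; April 1 index = (1 + 91) mod 7 = 1 -> Tuesday
Last day offset: 30 - 1 = 29 days
Weekday index = (1 + 29) mod 7 = 2

Wednesday, April 30


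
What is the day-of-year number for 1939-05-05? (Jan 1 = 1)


Date: May 5, 1939
Days in months 1 through 4: 120
Plus 5 days in May

Day of year: 125


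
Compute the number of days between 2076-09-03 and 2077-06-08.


From 2076-09-03 to 2077-06-08
2076-09-03: days before September = 31 + 29 + 31 + 30 + 31 + 30 + 31 + 31 = 244 (2076 is a leap year); day of year = 244 + 3 = 247
2077-06-08: days before June = 31 + 28 + 31 + 30 + 31 = 151 (2077 is not a leap year); day of year = 151 + 8 = 159
Rest of 2076: 366 - 247 = 119
Total = 119 + 159 = 278

278 days


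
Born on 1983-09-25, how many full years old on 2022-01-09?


Birth: 1983-09-25
Reference: 2022-01-09
Year difference: 2022 - 1983 = 39
Birthday not yet reached in 2022, subtract 1

38 years old


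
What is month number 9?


Month 9 of 12

September


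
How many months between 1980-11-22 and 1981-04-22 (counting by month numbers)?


From November 1980 to April 1981
1 year * 12 = 12 months, minus 7 months = 5

5 months


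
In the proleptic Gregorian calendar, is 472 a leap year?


Gregorian leap year rule: divisible by 4, but not by 100, unless also by 400.
472 is divisible by 4 but not 100 -> leap year

Yes


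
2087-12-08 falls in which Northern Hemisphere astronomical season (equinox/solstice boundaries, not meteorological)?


Date: December 8
Astronomical Autumn (approx.; exact equinox/solstice day varies by year): September 22 to December 20
December 8 falls within the Autumn window

Autumn


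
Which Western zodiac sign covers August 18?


Date: August 18
Conventional tropical zodiac dates: Leo from July 23 onward; Virgo starts August 23
August 18 falls within the Leo range

Leo


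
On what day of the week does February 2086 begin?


Target: February 1, 2086
Anchor: Jan 1, 2086. With p = 2086 - 1 = 2085: (p + p//4 - p//100 + p//400) mod 7 = (2085 + 521 - 20 + 5) mod 7 = 2591 mod 7 = 1 -> Tuesday (Mon=0 ... Sun=6)
Days before February (Jan): 31 days
Weekday index = (1 + 31) mod 7 = 4

Friday


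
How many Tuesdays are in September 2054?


September 2054 has 30 days
Anchor: Jan 1, 2054. With p = 2054 - 1 = 2053: (p + p//4 - p//100 + p//400) mod 7 = (2053 + 513 - 20 + 5) mod 7 = 2551 mod 7 = 3 -> Thursday (Mon=0 ... Sun=6)
Days before September (Jan-Aug): 243; September 1 index = (3 + 243) mod 7 = 1 -> Tuesday
First Tuesday is September 1
Tuesdays: 1, 8, 15, 22, 29

5 Tuesdays


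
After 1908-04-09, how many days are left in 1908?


Day of year: 100 of 366
Remaining = 366 - 100

266 days


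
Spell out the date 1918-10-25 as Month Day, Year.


ISO 1918-10-25 parses as year=1918, month=10, day=25
Month 10 -> October

October 25, 1918


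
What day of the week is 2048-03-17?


Date: March 17, 2048
Anchor: Jan 1, 2048. With p = 2048 - 1 = 2047: (p + p//4 - p//100 + p//400) mod 7 = (2047 + 511 - 20 + 5) mod 7 = 2543 mod 7 = 2 -> Wednesday (Mon=0 ... Sun=6)
Days before March (Jan-Feb): 60; offset = 60 + 17 - 1 = 76
Weekday index = (2 + 76) mod 7 = 1

Day of the week: Tuesday


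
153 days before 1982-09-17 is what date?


Start: 1982-09-17, subtract 153 days
Back 17 days from September 17 reaches August 31, 1982 -> 136 left
August 1982 has 31 days -> back to July 31, 1982 -> 105 left
July 1982 has 31 days -> back to June 30, 1982 -> 74 left
June 1982 has 30 days -> back to May 31, 1982 -> 44 left
May 1982 has 31 days -> back to April 30, 1982 -> 13 left
April 1982: 30 - 13 = 17 -> lands on April 17

Result: 1982-04-17


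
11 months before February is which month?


February is month 2
2 - 11 = -9; wrap: -9 + 12 = 3

March


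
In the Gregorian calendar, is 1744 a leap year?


Gregorian leap year rule: divisible by 4, but not by 100, unless also by 400.
1744 is divisible by 4 but not 100 -> leap year

Yes


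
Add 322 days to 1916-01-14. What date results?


Start: 1916-01-14, add 322 days
January 1916 has 31 days: 31 - 14 = 17 days to January 31 -> 305 left
February 1916 has 29 days -> 276 left
March 1916 has 31 days -> 245 left
April 1916 has 30 days -> 215 left
May 1916 has 31 days -> 184 left
June 1916 has 30 days -> 154 left
July 1916 has 31 days -> 123 left
August 1916 has 31 days -> 92 left
September 1916 has 30 days -> 62 left
October 1916 has 31 days -> 31 left
November 1916 has 30 days -> 1 left
December 1916: 1 <= 31 -> lands on December 1

Result: 1916-12-01


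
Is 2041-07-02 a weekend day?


Anchor: Jan 1, 2041. With p = 2041 - 1 = 2040: (p + p//4 - p//100 + p//400) mod 7 = (2040 + 510 - 20 + 5) mod 7 = 2535 mod 7 = 1 -> Tuesday (Mon=0 ... Sun=6)
Day of year: 183; offset = 182
Weekday index = (1 + 182) mod 7 = 1 -> Tuesday
Weekend days: Saturday, Sunday

No


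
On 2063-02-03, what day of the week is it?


Date: February 3, 2063
Anchor: Jan 1, 2063. With p = 2063 - 1 = 2062: (p + p//4 - p//100 + p//400) mod 7 = (2062 + 515 - 20 + 5) mod 7 = 2562 mod 7 = 0 -> Monday (Mon=0 ... Sun=6)
Days before February (Jan): 31; offset = 31 + 3 - 1 = 33
Weekday index = (0 + 33) mod 7 = 5

Day of the week: Saturday


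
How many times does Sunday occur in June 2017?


June 2017 has 30 days
Anchor: Jan 1, 2017. With p = 2017 - 1 = 2016: (p + p//4 - p//100 + p//400) mod 7 = (2016 + 504 - 20 + 5) mod 7 = 2505 mod 7 = 6 -> Sunday (Mon=0 ... Sun=6)
Days before June (Jan-May): 151; June 1 index = (6 + 151) mod 7 = 3 -> Thursday
First Sunday is June 4
Sundays: 4, 11, 18, 25

4 Sundays


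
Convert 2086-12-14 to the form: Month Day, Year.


ISO 2086-12-14 parses as year=2086, month=12, day=14
Month 12 -> December

December 14, 2086


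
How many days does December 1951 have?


December 1951

31 days


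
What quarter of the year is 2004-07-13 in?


Month: July (month 7)
Q1: Jan-Mar, Q2: Apr-Jun, Q3: Jul-Sep, Q4: Oct-Dec

Q3


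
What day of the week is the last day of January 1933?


January 1933 has 31 days
Anchor: Jan 1, 1933. With p = 1933 - 1 = 1932: (p + p//4 - p//100 + p//400) mod 7 = (1932 + 483 - 19 + 4) mod 7 = 2400 mod 7 = 6 -> Sunday (Mon=0 ... Sun=6)
January 1 is the anchor itself -> Sunday
Last day offset: 31 - 1 = 30 days
Weekday index = (6 + 30) mod 7 = 1

Tuesday, January 31


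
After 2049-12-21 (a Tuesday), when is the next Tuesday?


Current: Tuesday
Target: Tuesday
Days ahead: 7

Next Tuesday: 2049-12-28


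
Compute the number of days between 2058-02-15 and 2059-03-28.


From 2058-02-15 to 2059-03-28
2058-02-15: days before February = 31; day of year = 31 + 15 = 46
2059-03-28: days before March = 31 + 28 = 59 (2059 is not a leap year); day of year = 59 + 28 = 87
Rest of 2058: 365 - 46 = 319
Total = 319 + 87 = 406

406 days


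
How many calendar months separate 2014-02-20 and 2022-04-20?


From February 2014 to April 2022
8 years * 12 = 96 months, plus 2 months = 98

98 months


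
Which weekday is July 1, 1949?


Target: July 1, 1949
Anchor: Jan 1, 1949. With p = 1949 - 1 = 1948: (p + p//4 - p//100 + p//400) mod 7 = (1948 + 487 - 19 + 4) mod 7 = 2420 mod 7 = 5 -> Saturday (Mon=0 ... Sun=6)
Days before July (Jan-Jun): 181 days
Weekday index = (5 + 181) mod 7 = 4

Friday


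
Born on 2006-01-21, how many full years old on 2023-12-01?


Birth: 2006-01-21
Reference: 2023-12-01
Year difference: 2023 - 2006 = 17

17 years old


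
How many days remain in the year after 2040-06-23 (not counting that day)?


Day of year: 175 of 366
Remaining = 366 - 175

191 days


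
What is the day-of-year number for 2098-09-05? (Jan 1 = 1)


Date: September 5, 2098
Days in months 1 through 8: 243
Plus 5 days in September

Day of year: 248


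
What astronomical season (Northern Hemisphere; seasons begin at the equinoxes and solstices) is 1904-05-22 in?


Date: May 22
Astronomical Spring (approx.; exact equinox/solstice day varies by year): March 20 to June 20
May 22 falls within the Spring window

Spring


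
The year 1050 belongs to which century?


Century = (year - 1) // 100 + 1
= (1050 - 1) // 100 + 1
= 1049 // 100 + 1
= 10 + 1

11th century


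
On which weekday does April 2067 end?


April 2067 has 30 days
Anchor: Jan 1, 2067. With p = 2067 - 1 = 2066: (p + p//4 - p//100 + p//400) mod 7 = (2066 + 516 - 20 + 5) mod 7 = 2567 mod 7 = 5 -> Saturday (Mon=0 ... Sun=6)
Days before April (Jan-Mar): 90; April 1 index = (5 + 90) mod 7 = 4 -> Friday
Last day offset: 30 - 1 = 29 days
Weekday index = (4 + 29) mod 7 = 5

Saturday, April 30


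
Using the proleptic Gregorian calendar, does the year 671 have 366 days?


Gregorian leap year rule: divisible by 4, but not by 100, unless also by 400.
671 is not divisible by 4 -> not a leap year

No


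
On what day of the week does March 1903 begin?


Target: March 1, 1903
Anchor: Jan 1, 1903. With p = 1903 - 1 = 1902: (p + p//4 - p//100 + p//400) mod 7 = (1902 + 475 - 19 + 4) mod 7 = 2362 mod 7 = 3 -> Thursday (Mon=0 ... Sun=6)
Days before March (Jan-Feb): 59 days
Weekday index = (3 + 59) mod 7 = 6

Sunday


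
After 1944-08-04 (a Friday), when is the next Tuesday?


Current: Friday
Target: Tuesday
Days ahead: 4

Next Tuesday: 1944-08-08


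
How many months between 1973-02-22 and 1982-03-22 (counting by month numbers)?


From February 1973 to March 1982
9 years * 12 = 108 months, plus 1 month = 109

109 months


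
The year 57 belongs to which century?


Century = (year - 1) // 100 + 1
= (57 - 1) // 100 + 1
= 56 // 100 + 1
= 0 + 1

1st century


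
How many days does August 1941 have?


August 1941

31 days


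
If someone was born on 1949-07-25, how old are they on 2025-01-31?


Birth: 1949-07-25
Reference: 2025-01-31
Year difference: 2025 - 1949 = 76
Birthday not yet reached in 2025, subtract 1

75 years old


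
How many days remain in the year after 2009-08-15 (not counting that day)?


Day of year: 227 of 365
Remaining = 365 - 227

138 days


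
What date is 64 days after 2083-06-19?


Start: 2083-06-19, add 64 days
June 2083 has 30 days: 30 - 19 = 11 days to June 30 -> 53 left
July 2083 has 31 days -> 22 left
August 2083: 22 <= 31 -> lands on August 22

Result: 2083-08-22


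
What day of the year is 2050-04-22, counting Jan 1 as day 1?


Date: April 22, 2050
Days in months 1 through 3: 90
Plus 22 days in April

Day of year: 112


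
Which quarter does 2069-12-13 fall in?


Month: December (month 12)
Q1: Jan-Mar, Q2: Apr-Jun, Q3: Jul-Sep, Q4: Oct-Dec

Q4


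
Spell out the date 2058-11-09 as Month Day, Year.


ISO 2058-11-09 parses as year=2058, month=11, day=09
Month 11 -> November

November 9, 2058


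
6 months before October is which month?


October is month 10
10 - 6 = 4

April


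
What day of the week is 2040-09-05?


Date: September 5, 2040
Anchor: Jan 1, 2040. With p = 2040 - 1 = 2039: (p + p//4 - p//100 + p//400) mod 7 = (2039 + 509 - 20 + 5) mod 7 = 2533 mod 7 = 6 -> Sunday (Mon=0 ... Sun=6)
Days before September (Jan-Aug): 244; offset = 244 + 5 - 1 = 248
Weekday index = (6 + 248) mod 7 = 2

Day of the week: Wednesday


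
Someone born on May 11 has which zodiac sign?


Date: May 11
Conventional tropical zodiac dates: Taurus from April 20 onward; Gemini starts May 21
May 11 falls within the Taurus range

Taurus


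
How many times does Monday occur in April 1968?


April 1968 has 30 days
Anchor: Jan 1, 1968. With p = 1968 - 1 = 1967: (p + p//4 - p//100 + p//400) mod 7 = (1967 + 491 - 19 + 4) mod 7 = 2443 mod 7 = 0 -> Monday (Mon=0 ... Sun=6)
Days before April (Jan-Mar): 91; April 1 index = (0 + 91) mod 7 = 0 -> Monday
First Monday is April 1
Mondays: 1, 8, 15, 22, 29

5 Mondays


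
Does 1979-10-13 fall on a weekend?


Anchor: Jan 1, 1979. With p = 1979 - 1 = 1978: (p + p//4 - p//100 + p//400) mod 7 = (1978 + 494 - 19 + 4) mod 7 = 2457 mod 7 = 0 -> Monday (Mon=0 ... Sun=6)
Day of year: 286; offset = 285
Weekday index = (0 + 285) mod 7 = 5 -> Saturday
Weekend days: Saturday, Sunday

Yes


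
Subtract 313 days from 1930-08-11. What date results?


Start: 1930-08-11, subtract 313 days
Back 11 days from August 11 reaches July 31, 1930 -> 302 left
July 1930 has 31 days -> back to June 30, 1930 -> 271 left
June 1930 has 30 days -> back to May 31, 1930 -> 241 left
May 1930 has 31 days -> back to April 30, 1930 -> 210 left
April 1930 has 30 days -> back to March 31, 1930 -> 180 left
March 1930 has 31 days -> back to February 28, 1930 -> 149 left
February 1930 has 28 days -> back to January 31, 1930 -> 121 left
January 1930 has 31 days -> back to December 31, 1929 -> 90 left
December 1929 has 31 days -> back to November 30, 1929 -> 59 left
November 1929 has 30 days -> back to October 31, 1929 -> 29 left
October 1929: 31 - 29 = 2 -> lands on October 2

Result: 1929-10-02


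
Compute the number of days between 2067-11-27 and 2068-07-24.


From 2067-11-27 to 2068-07-24
2067-11-27: days before November = 31 + 28 + 31 + 30 + 31 + 30 + 31 + 31 + 30 + 31 = 304 (2067 is not a leap year); day of year = 304 + 27 = 331
2068-07-24: days before July = 31 + 29 + 31 + 30 + 31 + 30 = 182 (2068 is a leap year); day of year = 182 + 24 = 206
Rest of 2067: 365 - 331 = 34
Total = 34 + 206 = 240

240 days


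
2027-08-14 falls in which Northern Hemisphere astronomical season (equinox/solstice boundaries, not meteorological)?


Date: August 14
Astronomical Summer (approx.; exact equinox/solstice day varies by year): June 21 to September 21
August 14 falls within the Summer window

Summer


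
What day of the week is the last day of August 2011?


August 2011 has 31 days
Anchor: Jan 1, 2011. With p = 2011 - 1 = 2010: (p + p//4 - p//100 + p//400) mod 7 = (2010 + 502 - 20 + 5) mod 7 = 2497 mod 7 = 5 -> Saturday (Mon=0 ... Sun=6)
Days before August (Jan-Jul): 212; August 1 index = (5 + 212) mod 7 = 0 -> Monday
Last day offset: 31 - 1 = 30 days
Weekday index = (0 + 30) mod 7 = 2

Wednesday, August 31


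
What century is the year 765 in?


Century = (year - 1) // 100 + 1
= (765 - 1) // 100 + 1
= 764 // 100 + 1
= 7 + 1

8th century


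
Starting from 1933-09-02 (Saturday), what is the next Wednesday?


Current: Saturday
Target: Wednesday
Days ahead: 4

Next Wednesday: 1933-09-06


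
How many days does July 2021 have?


July 2021

31 days


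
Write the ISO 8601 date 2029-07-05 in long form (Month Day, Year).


ISO 2029-07-05 parses as year=2029, month=07, day=05
Month 7 -> July

July 5, 2029


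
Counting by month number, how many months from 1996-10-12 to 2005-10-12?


From October 1996 to October 2005
9 years * 12 = 108 months = 108

108 months


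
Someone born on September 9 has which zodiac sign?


Date: September 9
Conventional tropical zodiac dates: Virgo from August 23 onward; Libra starts September 23
September 9 falls within the Virgo range

Virgo


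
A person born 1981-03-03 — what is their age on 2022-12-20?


Birth: 1981-03-03
Reference: 2022-12-20
Year difference: 2022 - 1981 = 41

41 years old


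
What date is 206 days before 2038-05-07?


Start: 2038-05-07, subtract 206 days
Back 7 days from May 7 reaches April 30, 2038 -> 199 left
April 2038 has 30 days -> back to March 31, 2038 -> 169 left
March 2038 has 31 days -> back to February 28, 2038 -> 138 left
February 2038 has 28 days -> back to January 31, 2038 -> 110 left
January 2038 has 31 days -> back to December 31, 2037 -> 79 left
December 2037 has 31 days -> back to November 30, 2037 -> 48 left
November 2037 has 30 days -> back to October 31, 2037 -> 18 left
October 2037: 31 - 18 = 13 -> lands on October 13

Result: 2037-10-13


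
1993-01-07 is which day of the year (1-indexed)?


Date: January 7, 1993
No months before January
Plus 7 days in January

Day of year: 7


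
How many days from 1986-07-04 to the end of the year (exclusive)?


Day of year: 185 of 365
Remaining = 365 - 185

180 days


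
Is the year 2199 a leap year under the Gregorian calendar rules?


Gregorian leap year rule: divisible by 4, but not by 100, unless also by 400.
2199 is not divisible by 4 -> not a leap year

No


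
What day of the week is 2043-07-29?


Date: July 29, 2043
Anchor: Jan 1, 2043. With p = 2043 - 1 = 2042: (p + p//4 - p//100 + p//400) mod 7 = (2042 + 510 - 20 + 5) mod 7 = 2537 mod 7 = 3 -> Thursday (Mon=0 ... Sun=6)
Days before July (Jan-Jun): 181; offset = 181 + 29 - 1 = 209
Weekday index = (3 + 209) mod 7 = 2

Day of the week: Wednesday


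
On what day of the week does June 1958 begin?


Target: June 1, 1958
Anchor: Jan 1, 1958. With p = 1958 - 1 = 1957: (p + p//4 - p//100 + p//400) mod 7 = (1957 + 489 - 19 + 4) mod 7 = 2431 mod 7 = 2 -> Wednesday (Mon=0 ... Sun=6)
Days before June (Jan-May): 151 days
Weekday index = (2 + 151) mod 7 = 6

Sunday


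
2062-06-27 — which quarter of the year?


Month: June (month 6)
Q1: Jan-Mar, Q2: Apr-Jun, Q3: Jul-Sep, Q4: Oct-Dec

Q2


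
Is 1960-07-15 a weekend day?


Anchor: Jan 1, 1960. With p = 1960 - 1 = 1959: (p + p//4 - p//100 + p//400) mod 7 = (1959 + 489 - 19 + 4) mod 7 = 2433 mod 7 = 4 -> Friday (Mon=0 ... Sun=6)
Day of year: 197; offset = 196
Weekday index = (4 + 196) mod 7 = 4 -> Friday
Weekend days: Saturday, Sunday

No


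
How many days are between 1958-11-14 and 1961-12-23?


From 1958-11-14 to 1961-12-23
1958-11-14: days before November = 31 + 28 + 31 + 30 + 31 + 30 + 31 + 31 + 30 + 31 = 304 (1958 is not a leap year); day of year = 304 + 14 = 318
1961-12-23: days before December = 31 + 28 + 31 + 30 + 31 + 30 + 31 + 31 + 30 + 31 + 30 = 334 (1961 is not a leap year); day of year = 334 + 23 = 357
Rest of 1958: 365 - 318 = 47
Full years 1959 (365), 1960 (366): 731
Total = 47 + 731 + 357 = 1135

1135 days


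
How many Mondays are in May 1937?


May 1937 has 31 days
Anchor: Jan 1, 1937. With p = 1937 - 1 = 1936: (p + p//4 - p//100 + p//400) mod 7 = (1936 + 484 - 19 + 4) mod 7 = 2405 mod 7 = 4 -> Friday (Mon=0 ... Sun=6)
Days before May (Jan-Apr): 120; May 1 index = (4 + 120) mod 7 = 5 -> Saturday
First Monday is May 3
Mondays: 3, 10, 17, 24, 31

5 Mondays


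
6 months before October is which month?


October is month 10
10 - 6 = 4

April


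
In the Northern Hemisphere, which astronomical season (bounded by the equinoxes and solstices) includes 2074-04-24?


Date: April 24
Astronomical Spring (approx.; exact equinox/solstice day varies by year): March 20 to June 20
April 24 falls within the Spring window

Spring


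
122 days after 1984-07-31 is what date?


Start: 1984-07-31, add 122 days
July 31 is the last day of July 1984 -> 122 left
August 1984 has 31 days -> 91 left
September 1984 has 30 days -> 61 left
October 1984 has 31 days -> 30 left
November 1984: 30 <= 30 -> lands on November 30

Result: 1984-11-30


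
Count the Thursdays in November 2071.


November 2071 has 30 days
Anchor: Jan 1, 2071. With p = 2071 - 1 = 2070: (p + p//4 - p//100 + p//400) mod 7 = (2070 + 517 - 20 + 5) mod 7 = 2572 mod 7 = 3 -> Thursday (Mon=0 ... Sun=6)
Days before November (Jan-Oct): 304; November 1 index = (3 + 304) mod 7 = 6 -> Sunday
First Thursday is November 5
Thursdays: 5, 12, 19, 26

4 Thursdays


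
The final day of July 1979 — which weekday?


July 1979 has 31 days
Anchor: Jan 1, 1979. With p = 1979 - 1 = 1978: (p + p//4 - p//100 + p//400) mod 7 = (1978 + 494 - 19 + 4) mod 7 = 2457 mod 7 = 0 -> Monday (Mon=0 ... Sun=6)
Days before July (Jan-Jun): 181; July 1 index = (0 + 181) mod 7 = 6 -> Sunday
Last day offset: 31 - 1 = 30 days
Weekday index = (6 + 30) mod 7 = 1

Tuesday, July 31


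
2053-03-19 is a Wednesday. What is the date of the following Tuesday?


Current: Wednesday
Target: Tuesday
Days ahead: 6

Next Tuesday: 2053-03-25


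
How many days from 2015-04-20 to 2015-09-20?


From 2015-04-20 to 2015-09-20
2015-04-20: days before April = 31 + 28 + 31 = 90 (2015 is not a leap year); day of year = 90 + 20 = 110
2015-09-20: days before September = 31 + 28 + 31 + 30 + 31 + 30 + 31 + 31 = 243 (2015 is not a leap year); day of year = 243 + 20 = 263
Same year: 263 - 110 = 153

153 days


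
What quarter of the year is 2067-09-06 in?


Month: September (month 9)
Q1: Jan-Mar, Q2: Apr-Jun, Q3: Jul-Sep, Q4: Oct-Dec

Q3


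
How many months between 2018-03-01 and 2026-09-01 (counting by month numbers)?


From March 2018 to September 2026
8 years * 12 = 96 months, plus 6 months = 102

102 months


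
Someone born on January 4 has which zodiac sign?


Date: January 4
Conventional tropical zodiac dates: Capricorn from December 22 onward; Aquarius starts January 20
January 4 falls within the Capricorn range

Capricorn


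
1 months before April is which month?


April is month 4
4 - 1 = 3

March


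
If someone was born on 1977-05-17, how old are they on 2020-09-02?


Birth: 1977-05-17
Reference: 2020-09-02
Year difference: 2020 - 1977 = 43

43 years old


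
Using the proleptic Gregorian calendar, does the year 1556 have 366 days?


Gregorian leap year rule: divisible by 4, but not by 100, unless also by 400.
1556 is divisible by 4 but not 100 -> leap year

Yes


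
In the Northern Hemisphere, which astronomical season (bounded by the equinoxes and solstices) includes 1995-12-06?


Date: December 6
Astronomical Autumn (approx.; exact equinox/solstice day varies by year): September 22 to December 20
December 6 falls within the Autumn window

Autumn


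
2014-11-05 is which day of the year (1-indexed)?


Date: November 5, 2014
Days in months 1 through 10: 304
Plus 5 days in November

Day of year: 309


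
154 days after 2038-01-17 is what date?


Start: 2038-01-17, add 154 days
January 2038 has 31 days: 31 - 17 = 14 days to January 31 -> 140 left
February 2038 has 28 days -> 112 left
March 2038 has 31 days -> 81 left
April 2038 has 30 days -> 51 left
May 2038 has 31 days -> 20 left
June 2038: 20 <= 30 -> lands on June 20

Result: 2038-06-20


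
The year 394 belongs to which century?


Century = (year - 1) // 100 + 1
= (394 - 1) // 100 + 1
= 393 // 100 + 1
= 3 + 1

4th century


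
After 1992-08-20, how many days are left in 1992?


Day of year: 233 of 366
Remaining = 366 - 233

133 days


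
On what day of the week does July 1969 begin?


Target: July 1, 1969
Anchor: Jan 1, 1969. With p = 1969 - 1 = 1968: (p + p//4 - p//100 + p//400) mod 7 = (1968 + 492 - 19 + 4) mod 7 = 2445 mod 7 = 2 -> Wednesday (Mon=0 ... Sun=6)
Days before July (Jan-Jun): 181 days
Weekday index = (2 + 181) mod 7 = 1

Tuesday


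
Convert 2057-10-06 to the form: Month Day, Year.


ISO 2057-10-06 parses as year=2057, month=10, day=06
Month 10 -> October

October 6, 2057


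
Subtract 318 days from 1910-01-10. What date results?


Start: 1910-01-10, subtract 318 days
Back 10 days from January 10 reaches December 31, 1909 -> 308 left
December 1909 has 31 days -> back to November 30, 1909 -> 277 left
November 1909 has 30 days -> back to October 31, 1909 -> 247 left
October 1909 has 31 days -> back to September 30, 1909 -> 216 left
September 1909 has 30 days -> back to August 31, 1909 -> 186 left
August 1909 has 31 days -> back to July 31, 1909 -> 155 left
July 1909 has 31 days -> back to June 30, 1909 -> 124 left
June 1909 has 30 days -> back to May 31, 1909 -> 94 left
May 1909 has 31 days -> back to April 30, 1909 -> 63 left
April 1909 has 30 days -> back to March 31, 1909 -> 33 left
March 1909 has 31 days -> back to February 28, 1909 -> 2 left
February 1909: 28 - 2 = 26 -> lands on February 26

Result: 1909-02-26


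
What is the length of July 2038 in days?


July 2038

31 days


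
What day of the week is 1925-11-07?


Date: November 7, 1925
Anchor: Jan 1, 1925. With p = 1925 - 1 = 1924: (p + p//4 - p//100 + p//400) mod 7 = (1924 + 481 - 19 + 4) mod 7 = 2390 mod 7 = 3 -> Thursday (Mon=0 ... Sun=6)
Days before November (Jan-Oct): 304; offset = 304 + 7 - 1 = 310
Weekday index = (3 + 310) mod 7 = 5

Day of the week: Saturday


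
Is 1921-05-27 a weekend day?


Anchor: Jan 1, 1921. With p = 1921 - 1 = 1920: (p + p//4 - p//100 + p//400) mod 7 = (1920 + 480 - 19 + 4) mod 7 = 2385 mod 7 = 5 -> Saturday (Mon=0 ... Sun=6)
Day of year: 147; offset = 146
Weekday index = (5 + 146) mod 7 = 4 -> Friday
Weekend days: Saturday, Sunday

No


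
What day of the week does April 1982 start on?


Target: April 1, 1982
Anchor: Jan 1, 1982. With p = 1982 - 1 = 1981: (p + p//4 - p//100 + p//400) mod 7 = (1981 + 495 - 19 + 4) mod 7 = 2461 mod 7 = 4 -> Friday (Mon=0 ... Sun=6)
Days before April (Jan-Mar): 90 days
Weekday index = (4 + 90) mod 7 = 3

Thursday


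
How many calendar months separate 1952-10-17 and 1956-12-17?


From October 1952 to December 1956
4 years * 12 = 48 months, plus 2 months = 50

50 months


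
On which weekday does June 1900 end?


June 1900 has 30 days
Anchor: Jan 1, 1900. With p = 1900 - 1 = 1899: (p + p//4 - p//100 + p//400) mod 7 = (1899 + 474 - 18 + 4) mod 7 = 2359 mod 7 = 0 -> Monday (Mon=0 ... Sun=6)
Days before June (Jan-May): 151; June 1 index = (0 + 151) mod 7 = 4 -> Friday
Last day offset: 30 - 1 = 29 days
Weekday index = (4 + 29) mod 7 = 5

Saturday, June 30


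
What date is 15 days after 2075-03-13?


Start: 2075-03-13, add 15 days
March 2075 has 31 days; 13 + 15 = 28 stays within March

Result: 2075-03-28


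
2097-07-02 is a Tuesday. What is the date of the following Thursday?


Current: Tuesday
Target: Thursday
Days ahead: 2

Next Thursday: 2097-07-04


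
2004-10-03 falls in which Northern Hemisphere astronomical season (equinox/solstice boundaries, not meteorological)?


Date: October 3
Astronomical Autumn (approx.; exact equinox/solstice day varies by year): September 22 to December 20
October 3 falls within the Autumn window

Autumn


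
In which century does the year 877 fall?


Century = (year - 1) // 100 + 1
= (877 - 1) // 100 + 1
= 876 // 100 + 1
= 8 + 1

9th century


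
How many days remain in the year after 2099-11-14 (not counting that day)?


Day of year: 318 of 365
Remaining = 365 - 318

47 days


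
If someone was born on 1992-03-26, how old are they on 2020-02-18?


Birth: 1992-03-26
Reference: 2020-02-18
Year difference: 2020 - 1992 = 28
Birthday not yet reached in 2020, subtract 1

27 years old


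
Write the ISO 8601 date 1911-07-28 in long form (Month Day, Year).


ISO 1911-07-28 parses as year=1911, month=07, day=28
Month 7 -> July

July 28, 1911


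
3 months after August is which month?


August is month 8
8 + 3 = 11

November


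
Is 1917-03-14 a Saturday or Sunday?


Anchor: Jan 1, 1917. With p = 1917 - 1 = 1916: (p + p//4 - p//100 + p//400) mod 7 = (1916 + 479 - 19 + 4) mod 7 = 2380 mod 7 = 0 -> Monday (Mon=0 ... Sun=6)
Day of year: 73; offset = 72
Weekday index = (0 + 72) mod 7 = 2 -> Wednesday
Weekend days: Saturday, Sunday

No


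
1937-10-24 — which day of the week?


Date: October 24, 1937
Anchor: Jan 1, 1937. With p = 1937 - 1 = 1936: (p + p//4 - p//100 + p//400) mod 7 = (1936 + 484 - 19 + 4) mod 7 = 2405 mod 7 = 4 -> Friday (Mon=0 ... Sun=6)
Days before October (Jan-Sep): 273; offset = 273 + 24 - 1 = 296
Weekday index = (4 + 296) mod 7 = 6

Day of the week: Sunday


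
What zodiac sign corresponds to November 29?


Date: November 29
Conventional tropical zodiac dates: Sagittarius from November 22 onward; Capricorn starts December 22
November 29 falls within the Sagittarius range

Sagittarius


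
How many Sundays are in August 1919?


August 1919 has 31 days
Anchor: Jan 1, 1919. With p = 1919 - 1 = 1918: (p + p//4 - p//100 + p//400) mod 7 = (1918 + 479 - 19 + 4) mod 7 = 2382 mod 7 = 2 -> Wednesday (Mon=0 ... Sun=6)
Days before August (Jan-Jul): 212; August 1 index = (2 + 212) mod 7 = 4 -> Friday
First Sunday is August 3
Sundays: 3, 10, 17, 24, 31

5 Sundays


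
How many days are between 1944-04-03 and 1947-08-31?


From 1944-04-03 to 1947-08-31
1944-04-03: days before April = 31 + 29 + 31 = 91 (1944 is a leap year); day of year = 91 + 3 = 94
1947-08-31: days before August = 31 + 28 + 31 + 30 + 31 + 30 + 31 = 212 (1947 is not a leap year); day of year = 212 + 31 = 243
Rest of 1944: 366 - 94 = 272
Full years 1945 (365), 1946 (365): 730
Total = 272 + 730 + 243 = 1245

1245 days


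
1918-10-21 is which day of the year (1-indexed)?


Date: October 21, 1918
Days in months 1 through 9: 273
Plus 21 days in October

Day of year: 294


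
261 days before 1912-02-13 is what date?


Start: 1912-02-13, subtract 261 days
Back 13 days from February 13 reaches January 31, 1912 -> 248 left
January 1912 has 31 days -> back to December 31, 1911 -> 217 left
December 1911 has 31 days -> back to November 30, 1911 -> 186 left
November 1911 has 30 days -> back to October 31, 1911 -> 156 left
October 1911 has 31 days -> back to September 30, 1911 -> 125 left
September 1911 has 30 days -> back to August 31, 1911 -> 95 left
August 1911 has 31 days -> back to July 31, 1911 -> 64 left
July 1911 has 31 days -> back to June 30, 1911 -> 33 left
June 1911 has 30 days -> back to May 31, 1911 -> 3 left
May 1911: 31 - 3 = 28 -> lands on May 28

Result: 1911-05-28


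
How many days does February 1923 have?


February 1923 (leap year: no)

28 days


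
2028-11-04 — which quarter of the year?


Month: November (month 11)
Q1: Jan-Mar, Q2: Apr-Jun, Q3: Jul-Sep, Q4: Oct-Dec

Q4


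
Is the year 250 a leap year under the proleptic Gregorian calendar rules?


Gregorian leap year rule: divisible by 4, but not by 100, unless also by 400.
250 is not divisible by 4 -> not a leap year

No


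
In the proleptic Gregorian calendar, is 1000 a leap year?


Gregorian leap year rule: divisible by 4, but not by 100, unless also by 400.
1000 is divisible by 100 but not 400 -> not a leap year

No


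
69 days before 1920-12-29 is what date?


Start: 1920-12-29, subtract 69 days
Back 29 days from December 29 reaches November 30, 1920 -> 40 left
November 1920 has 30 days -> back to October 31, 1920 -> 10 left
October 1920: 31 - 10 = 21 -> lands on October 21

Result: 1920-10-21


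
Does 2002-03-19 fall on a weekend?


Anchor: Jan 1, 2002. With p = 2002 - 1 = 2001: (p + p//4 - p//100 + p//400) mod 7 = (2001 + 500 - 20 + 5) mod 7 = 2486 mod 7 = 1 -> Tuesday (Mon=0 ... Sun=6)
Day of year: 78; offset = 77
Weekday index = (1 + 77) mod 7 = 1 -> Tuesday
Weekend days: Saturday, Sunday

No


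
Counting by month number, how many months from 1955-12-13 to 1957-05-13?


From December 1955 to May 1957
2 years * 12 = 24 months, minus 7 months = 17

17 months


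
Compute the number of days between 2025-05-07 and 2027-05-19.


From 2025-05-07 to 2027-05-19
2025-05-07: days before May = 31 + 28 + 31 + 30 = 120 (2025 is not a leap year); day of year = 120 + 7 = 127
2027-05-19: days before May = 31 + 28 + 31 + 30 = 120 (2027 is not a leap year); day of year = 120 + 19 = 139
Rest of 2025: 365 - 127 = 238
Full years 2026 (365): 365
Total = 238 + 365 + 139 = 742

742 days


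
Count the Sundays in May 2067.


May 2067 has 31 days
Anchor: Jan 1, 2067. With p = 2067 - 1 = 2066: (p + p//4 - p//100 + p//400) mod 7 = (2066 + 516 - 20 + 5) mod 7 = 2567 mod 7 = 5 -> Saturday (Mon=0 ... Sun=6)
Days before May (Jan-Apr): 120; May 1 index = (5 + 120) mod 7 = 6 -> Sunday
First Sunday is May 1
Sundays: 1, 8, 15, 22, 29

5 Sundays


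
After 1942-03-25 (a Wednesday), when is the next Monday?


Current: Wednesday
Target: Monday
Days ahead: 5

Next Monday: 1942-03-30


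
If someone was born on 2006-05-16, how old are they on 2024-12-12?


Birth: 2006-05-16
Reference: 2024-12-12
Year difference: 2024 - 2006 = 18

18 years old


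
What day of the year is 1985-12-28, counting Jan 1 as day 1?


Date: December 28, 1985
Days in months 1 through 11: 334
Plus 28 days in December

Day of year: 362


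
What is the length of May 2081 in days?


May 2081

31 days


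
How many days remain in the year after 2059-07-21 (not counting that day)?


Day of year: 202 of 365
Remaining = 365 - 202

163 days


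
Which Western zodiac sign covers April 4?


Date: April 4
Conventional tropical zodiac dates: Aries from March 21 onward; Taurus starts April 20
April 4 falls within the Aries range

Aries


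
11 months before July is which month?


July is month 7
7 - 11 = -4; wrap: -4 + 12 = 8

August


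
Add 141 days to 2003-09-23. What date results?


Start: 2003-09-23, add 141 days
September 2003 has 30 days: 30 - 23 = 7 days to September 30 -> 134 left
October 2003 has 31 days -> 103 left
November 2003 has 30 days -> 73 left
December 2003 has 31 days -> 42 left
January 2004 has 31 days -> 11 left
February 2004: 11 <= 29 -> lands on February 11

Result: 2004-02-11


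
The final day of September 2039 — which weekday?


September 2039 has 30 days
Anchor: Jan 1, 2039. With p = 2039 - 1 = 2038: (p + p//4 - p//100 + p//400) mod 7 = (2038 + 509 - 20 + 5) mod 7 = 2532 mod 7 = 5 -> Saturday (Mon=0 ... Sun=6)
Days before September (Jan-Aug): 243; September 1 index = (5 + 243) mod 7 = 3 -> Thursday
Last day offset: 30 - 1 = 29 days
Weekday index = (3 + 29) mod 7 = 4

Friday, September 30


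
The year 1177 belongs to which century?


Century = (year - 1) // 100 + 1
= (1177 - 1) // 100 + 1
= 1176 // 100 + 1
= 11 + 1

12th century


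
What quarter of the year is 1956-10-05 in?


Month: October (month 10)
Q1: Jan-Mar, Q2: Apr-Jun, Q3: Jul-Sep, Q4: Oct-Dec

Q4


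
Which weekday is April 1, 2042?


Target: April 1, 2042
Anchor: Jan 1, 2042. With p = 2042 - 1 = 2041: (p + p//4 - p//100 + p//400) mod 7 = (2041 + 510 - 20 + 5) mod 7 = 2536 mod 7 = 2 -> Wednesday (Mon=0 ... Sun=6)
Days before April (Jan-Mar): 90 days
Weekday index = (2 + 90) mod 7 = 1

Tuesday


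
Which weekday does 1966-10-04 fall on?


Date: October 4, 1966
Anchor: Jan 1, 1966. With p = 1966 - 1 = 1965: (p + p//4 - p//100 + p//400) mod 7 = (1965 + 491 - 19 + 4) mod 7 = 2441 mod 7 = 5 -> Saturday (Mon=0 ... Sun=6)
Days before October (Jan-Sep): 273; offset = 273 + 4 - 1 = 276
Weekday index = (5 + 276) mod 7 = 1

Day of the week: Tuesday


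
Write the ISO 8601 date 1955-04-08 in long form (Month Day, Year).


ISO 1955-04-08 parses as year=1955, month=04, day=08
Month 4 -> April

April 8, 1955


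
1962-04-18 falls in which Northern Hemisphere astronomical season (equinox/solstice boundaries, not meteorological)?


Date: April 18
Astronomical Spring (approx.; exact equinox/solstice day varies by year): March 20 to June 20
April 18 falls within the Spring window

Spring


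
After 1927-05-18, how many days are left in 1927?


Day of year: 138 of 365
Remaining = 365 - 138

227 days


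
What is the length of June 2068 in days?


June 2068

30 days


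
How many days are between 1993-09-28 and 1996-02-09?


From 1993-09-28 to 1996-02-09
1993-09-28: days before September = 31 + 28 + 31 + 30 + 31 + 30 + 31 + 31 = 243 (1993 is not a leap year); day of year = 243 + 28 = 271
1996-02-09: days before February = 31; day of year = 31 + 9 = 40
Rest of 1993: 365 - 271 = 94
Full years 1994 (365), 1995 (365): 730
Total = 94 + 730 + 40 = 864

864 days
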